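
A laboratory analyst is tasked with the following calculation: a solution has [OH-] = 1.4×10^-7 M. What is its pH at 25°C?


pOH = -log10([OH-]) = -log10(1.4×10^-7)
= 7 - log10(1.4) = 6.85
pH = 14 - pOH = 14 - 6.85 = 7.15

7.15


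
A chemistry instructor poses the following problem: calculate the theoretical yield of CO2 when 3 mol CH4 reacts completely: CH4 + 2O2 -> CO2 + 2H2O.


Mole ratio CO2:CH4 = 1:1
n(CO2) = 3 × 1/1 = 3.000 mol
mass = 3.000 × 44.01 = 132.03 g

132.03 g


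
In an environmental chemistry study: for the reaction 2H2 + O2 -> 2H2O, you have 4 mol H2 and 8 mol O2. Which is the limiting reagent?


Mole ratio available / coefficient:
  H2: 4/2 = 2.000
  O2: 8/1 = 8.000
Smaller ratio is limiting.

H2


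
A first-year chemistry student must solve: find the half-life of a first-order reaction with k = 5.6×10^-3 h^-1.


t½ = ln2/k = 0.693147/(5.6×10^-3 h^-1)
= 123.8 h

123.8 h


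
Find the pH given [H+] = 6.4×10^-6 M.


pH = -log10([H+]) = -log10(6.4×10^-6)
= 6 - log10(6.4)
= 6 - 0.81
= 5.19

5.19


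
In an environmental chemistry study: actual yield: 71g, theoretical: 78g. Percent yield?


% yield = actual/theoretical × 100
= 71/78 × 100
= 91.03%

91.03%


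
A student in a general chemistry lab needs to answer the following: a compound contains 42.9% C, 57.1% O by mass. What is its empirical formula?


Assume 100 g sample. Moles of each element:
  C: 42.9/12.01 = 3.572 mol
  O: 57.1/16.0 = 3.569 mol
Divide by smallest (3.569):
  C: 3.572/3.569 = 1.0
  O: 3.569/3.569 = 1.0
Empirical formula: CO

CO


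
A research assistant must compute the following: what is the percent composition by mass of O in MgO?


M(MgO) = 1×24.31 + 1×16.0 = 40.31 g/mol
Mass of O = 1 × 16.0 = 16.00 g/mol
% O = 16.00/40.31 × 100 = 39.69%

39.69%


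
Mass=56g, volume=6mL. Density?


ρ = mass/volume
= 56/6
= 9.333 g/mL

9.333 g/mL


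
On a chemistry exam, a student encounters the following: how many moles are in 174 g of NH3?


M(NH3) = 17.03 g/mol
n = mass/M = 174/17.03 = 10.2173 mol

10.2173 mol


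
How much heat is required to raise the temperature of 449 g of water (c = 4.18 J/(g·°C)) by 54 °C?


q = mcΔT = 449 × 4.18 × 54
= 101348.28 J

101348.28 J


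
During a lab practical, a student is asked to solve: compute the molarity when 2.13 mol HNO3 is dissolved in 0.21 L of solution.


M = n/V = 2.13/0.21 = 10.143 mol/L

10.143 M


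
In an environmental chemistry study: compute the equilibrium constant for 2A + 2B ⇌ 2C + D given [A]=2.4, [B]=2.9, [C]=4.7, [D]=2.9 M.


Kc = [C]^2[D]/([A]^2[B]^2)
= (4.7^2 × 2.9^1)/(2.4^2 × 2.9^2)
= 64.061/48.4416
= 1.322

1.322


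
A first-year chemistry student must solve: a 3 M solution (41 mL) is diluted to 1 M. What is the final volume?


C1V1 = C2V2
3 × 41 = 1 × V2
V2 = 123/1 = 123.0 mL

123.0 mL


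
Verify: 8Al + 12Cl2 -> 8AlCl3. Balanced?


Equation: 8Al + 12Cl2 -> 8AlCl3
Check atoms: Al: 8=8, Cl: 24=24
Balanced

Yes, balanced


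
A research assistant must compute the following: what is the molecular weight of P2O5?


M(P2O5) = 2×30.97 + 5×16.0
= 61.94 + 80.0
= 141.94 g/mol

141.94 g/mol


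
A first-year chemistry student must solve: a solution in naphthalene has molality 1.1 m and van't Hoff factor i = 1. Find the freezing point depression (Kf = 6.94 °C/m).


ΔTf = Kf × m × i
= 6.94 × 1.1 × 1
= 7.634 °C

7.634 °C


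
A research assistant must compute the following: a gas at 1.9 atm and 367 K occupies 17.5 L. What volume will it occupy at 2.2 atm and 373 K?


P1V1/T1 = P2V2/T2
V2 = P1V1T2/(T1P2)
= 1.9×17.5×373/(367×2.2)
= 15.361 L

15.361 L


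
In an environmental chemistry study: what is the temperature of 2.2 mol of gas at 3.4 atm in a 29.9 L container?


PV = nRT  (R = 0.08206 L·atm/(mol·K))
T = PV/(nR) = 3.4×29.9/(2.2×0.08206)
= 101.66/0.180532
= 563.11 K

563.11 K


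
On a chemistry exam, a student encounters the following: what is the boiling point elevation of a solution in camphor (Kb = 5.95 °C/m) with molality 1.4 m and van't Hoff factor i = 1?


ΔTb = Kb × m × i
= 5.95 × 1.4 × 1
= 8.33 °C

8.33 °C


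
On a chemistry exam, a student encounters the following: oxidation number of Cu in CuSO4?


Sulfate is -2, so Cu = +2
Oxidation number: +2

+2


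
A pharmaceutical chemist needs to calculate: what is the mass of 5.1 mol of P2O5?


M(P2O5) = 141.94 g/mol
mass = n × M = 5.1 × 141.94 = 723.89 g

723.89 g


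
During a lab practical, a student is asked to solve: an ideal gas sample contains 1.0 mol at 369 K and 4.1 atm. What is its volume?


PV = nRT  (R = 0.08206 L·atm/(mol·K))
V = nRT/P = 1.0×0.08206×369/4.1
= 7.385 L

7.385 L


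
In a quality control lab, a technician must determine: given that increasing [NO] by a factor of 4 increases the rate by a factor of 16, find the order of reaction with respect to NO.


rate ∝ [NO]^n
4^n = 16 → n = 2
Order in NO: 2

2


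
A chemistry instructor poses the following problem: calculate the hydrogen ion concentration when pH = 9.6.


[H+] = 10^(-pH) = 10^(-9.6)
= 2.51×10^-10 M

2.51×10^-10 M


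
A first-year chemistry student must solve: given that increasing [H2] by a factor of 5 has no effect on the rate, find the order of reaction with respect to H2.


rate ∝ [H2]^n
rate ∝ [H2]^0
Order in H2: 0

0


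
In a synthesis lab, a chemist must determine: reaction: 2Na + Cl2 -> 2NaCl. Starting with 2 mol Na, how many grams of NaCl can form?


Mole ratio NaCl:Na = 2:2
n(NaCl) = 2 × 2/2 = 2.000 mol
mass = 2.000 × 58.44 = 116.88 g

116.88 g


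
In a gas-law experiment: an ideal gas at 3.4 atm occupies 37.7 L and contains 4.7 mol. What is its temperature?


PV = nRT  (R = 0.08206 L·atm/(mol·K))
T = PV/(nR) = 3.4×37.7/(4.7×0.08206)
= 128.18/0.385682
= 332.35 K

332.35 K


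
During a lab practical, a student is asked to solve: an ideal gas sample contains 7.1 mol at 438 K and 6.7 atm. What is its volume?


PV = nRT  (R = 0.08206 L·atm/(mol·K))
V = nRT/P = 7.1×0.08206×438/6.7
= 38.088 L

38.088 L


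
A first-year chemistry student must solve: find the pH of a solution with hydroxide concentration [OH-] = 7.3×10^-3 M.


pOH = -log10([OH-]) = -log10(7.3×10^-3)
= 3 - log10(7.3) = 2.14
pH = 14 - pOH = 14 - 2.14 = 11.86

11.86


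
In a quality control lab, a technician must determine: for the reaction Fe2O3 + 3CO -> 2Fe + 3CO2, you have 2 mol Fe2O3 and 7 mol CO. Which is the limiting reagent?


Mole ratio available / coefficient:
  Fe2O3: 2/1 = 2.000
  CO: 7/3 = 2.333
Smaller ratio is limiting.

Fe2O3


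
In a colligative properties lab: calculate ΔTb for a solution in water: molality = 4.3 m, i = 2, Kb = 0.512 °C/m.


ΔTb = Kb × m × i
= 0.512 × 4.3 × 2
= 4.4032 °C

4.4032 °C


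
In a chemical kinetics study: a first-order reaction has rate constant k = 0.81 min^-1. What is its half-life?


t½ = ln2/k = 0.693147/(0.81 min^-1)
= 0.8557 min

0.8557 min


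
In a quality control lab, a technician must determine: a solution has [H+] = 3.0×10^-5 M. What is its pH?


pH = -log10([H+]) = -log10(3.0×10^-5)
= 5 - log10(3.0)
= 5 - 0.48
= 4.52

4.52


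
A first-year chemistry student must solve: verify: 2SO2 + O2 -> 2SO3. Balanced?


Equation: 2SO2 + O2 -> 2SO3
Check atoms: O: 6=6, S: 2=2
Balanced

Yes, balanced


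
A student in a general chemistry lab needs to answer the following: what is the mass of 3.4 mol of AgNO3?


M(AgNO3) = 169.88 g/mol
mass = n × M = 3.4 × 169.88 = 577.59 g

577.59 g


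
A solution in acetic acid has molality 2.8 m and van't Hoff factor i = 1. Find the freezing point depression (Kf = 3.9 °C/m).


ΔTf = Kf × m × i
= 3.9 × 2.8 × 1
= 10.92 °C

10.92 °C


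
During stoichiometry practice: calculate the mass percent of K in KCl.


M(KCl) = 1×39.1 + 1×35.45 = 74.55 g/mol
Mass of K = 1 × 39.1 = 39.10 g/mol
% K = 39.10/74.55 × 100 = 52.45%

52.45%


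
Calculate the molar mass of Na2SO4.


M(Na2SO4) = 2×22.99 + 1×32.07 + 4×16.0
= 45.98 + 32.07 + 64.0
= 142.05 g/mol

142.05 g/mol


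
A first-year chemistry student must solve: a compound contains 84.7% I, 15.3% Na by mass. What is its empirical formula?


Assume 100 g sample. Moles of each element:
  I: 84.7/126.9 = 0.667 mol
  Na: 15.3/22.99 = 0.666 mol
Divide by smallest (0.666):
  I: 0.667/0.666 = 1.0
  Na: 0.666/0.666 = 1.0
Empirical formula: NaI

NaI


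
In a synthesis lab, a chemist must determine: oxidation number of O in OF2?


F is always -1; 2(-1) + x = 0, so O = +2
Oxidation number: +2

+2


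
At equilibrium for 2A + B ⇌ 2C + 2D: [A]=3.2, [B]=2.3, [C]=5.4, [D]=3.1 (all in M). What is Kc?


Kc = [C]^2[D]^2/([A]^2[B])
= (5.4^2 × 3.1^2)/(3.2^2 × 2.3^1)
= 280.2276/23.552
= 11.90

11.90


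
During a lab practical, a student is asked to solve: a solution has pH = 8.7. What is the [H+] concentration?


[H+] = 10^(-pH) = 10^(-8.7)
= 2.0×10^-9 M

2.0×10^-9 M


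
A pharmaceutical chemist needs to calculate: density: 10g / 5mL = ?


ρ = mass/volume
= 10/5
= 2.0 g/mL

2.0 g/mL


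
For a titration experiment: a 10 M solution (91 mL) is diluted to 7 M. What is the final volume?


C1V1 = C2V2
10 × 91 = 7 × V2
V2 = 910/7 = 130.0 mL

130.0 mL


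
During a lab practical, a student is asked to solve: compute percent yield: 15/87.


% yield = actual/theoretical × 100
= 15/87 × 100
= 17.24%

17.24%


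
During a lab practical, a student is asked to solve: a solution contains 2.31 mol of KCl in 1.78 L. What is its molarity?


M = n/V = 2.31/1.78 = 1.298 mol/L

1.298 M


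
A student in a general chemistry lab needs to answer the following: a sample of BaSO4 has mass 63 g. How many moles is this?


M(BaSO4) = 233.4 g/mol
n = mass/M = 63/233.4 = 0.2699 mol

0.2699 mol


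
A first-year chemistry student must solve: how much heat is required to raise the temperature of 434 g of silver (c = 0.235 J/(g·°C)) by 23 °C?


q = mcΔT = 434 × 0.235 × 23
= 2345.77 J

2345.77 J


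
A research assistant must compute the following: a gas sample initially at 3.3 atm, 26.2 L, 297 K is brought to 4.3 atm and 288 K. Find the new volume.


P1V1/T1 = P2V2/T2
V2 = P1V1T2/(T1P2)
= 3.3×26.2×288/(297×4.3)
= 19.498 L

19.498 L


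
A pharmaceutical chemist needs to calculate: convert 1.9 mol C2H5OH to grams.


M(C2H5OH) = 46.07 g/mol
mass = n × M = 1.9 × 46.07 = 87.53 g

87.53 g


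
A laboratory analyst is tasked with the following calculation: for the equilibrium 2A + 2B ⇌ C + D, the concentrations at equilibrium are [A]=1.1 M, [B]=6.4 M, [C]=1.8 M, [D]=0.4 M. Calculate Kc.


Kc = [C][D]/([A]^2[B]^2)
= (1.8^1 × 0.4^1)/(1.1^2 × 6.4^2)
= 0.72/49.5616
= 0.01453

0.01453


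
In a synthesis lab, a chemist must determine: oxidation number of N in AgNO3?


(+1) + x + 3(-2) = 0, so x = +5
Oxidation number: +5

+5


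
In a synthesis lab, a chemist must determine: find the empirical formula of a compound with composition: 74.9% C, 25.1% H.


Assume 100 g sample. Moles of each element:
  C: 74.9/12.01 = 6.236 mol
  H: 25.1/1.008 = 24.901 mol
Divide by smallest (6.236):
  C: 6.236/6.236 = 1.0
  H: 24.901/6.236 = 3.99
Empirical formula: CH4

CH4


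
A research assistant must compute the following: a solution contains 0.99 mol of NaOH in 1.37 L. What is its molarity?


M = n/V = 0.99/1.37 = 0.723 mol/L

0.723 M


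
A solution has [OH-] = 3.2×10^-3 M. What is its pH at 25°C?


pOH = -log10([OH-]) = -log10(3.2×10^-3)
= 3 - log10(3.2) = 2.49
pH = 14 - pOH = 14 - 2.49 = 11.51

11.51


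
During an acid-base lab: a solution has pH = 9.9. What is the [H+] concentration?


[H+] = 10^(-pH) = 10^(-9.9)
= 1.26×10^-10 M

1.26×10^-10 M


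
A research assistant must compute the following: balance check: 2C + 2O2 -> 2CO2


Equation: 2C + 2O2 -> 2CO2
Check atoms: C: 2=2, O: 4=4
Balanced

Yes, balanced


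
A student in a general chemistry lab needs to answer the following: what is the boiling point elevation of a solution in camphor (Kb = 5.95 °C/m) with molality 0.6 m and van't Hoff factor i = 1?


ΔTb = Kb × m × i
= 5.95 × 0.6 × 1
= 3.57 °C

3.57 °C


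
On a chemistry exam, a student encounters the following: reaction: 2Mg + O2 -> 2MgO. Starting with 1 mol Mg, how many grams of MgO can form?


Mole ratio MgO:Mg = 2:2
n(MgO) = 1 × 2/2 = 1.000 mol
mass = 1.000 × 40.31 = 40.31 g

40.31 g


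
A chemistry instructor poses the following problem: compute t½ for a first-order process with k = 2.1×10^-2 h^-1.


t½ = ln2/k = 0.693147/(2.1×10^-2 h^-1)
= 33.01 h

33.01 h


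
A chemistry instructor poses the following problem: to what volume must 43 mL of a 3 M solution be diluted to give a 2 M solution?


C1V1 = C2V2
3 × 43 = 2 × V2
V2 = 129/2 = 64.5 mL

64.5 mL


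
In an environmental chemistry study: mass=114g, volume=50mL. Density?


ρ = mass/volume
= 114/50
= 2.28 g/mL

2.28 g/mL


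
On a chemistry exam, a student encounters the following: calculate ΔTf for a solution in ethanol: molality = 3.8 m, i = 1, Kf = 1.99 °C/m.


ΔTf = Kf × m × i
= 1.99 × 3.8 × 1
= 7.562 °C

7.562 °C


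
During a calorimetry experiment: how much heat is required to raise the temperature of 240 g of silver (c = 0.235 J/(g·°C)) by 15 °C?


q = mcΔT = 240 × 0.235 × 15
= 846.00 J

846.00 J


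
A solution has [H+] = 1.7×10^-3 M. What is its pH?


pH = -log10([H+]) = -log10(1.7×10^-3)
= 3 - log10(1.7)
= 3 - 0.23
= 2.77

2.77


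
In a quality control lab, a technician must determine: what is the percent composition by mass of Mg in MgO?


M(MgO) = 1×24.31 + 1×16.0 = 40.31 g/mol
Mass of Mg = 1 × 24.31 = 24.31 g/mol
% Mg = 24.31/40.31 × 100 = 60.31%

60.31%


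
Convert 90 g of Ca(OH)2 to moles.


M(Ca(OH)2) = 74.1 g/mol
n = mass/M = 90/74.1 = 1.2146 mol

1.2146 mol


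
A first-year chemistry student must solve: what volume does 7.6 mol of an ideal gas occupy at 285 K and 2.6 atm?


PV = nRT  (R = 0.08206 L·atm/(mol·K))
V = nRT/P = 7.6×0.08206×285/2.6
= 68.362 L

68.362 L


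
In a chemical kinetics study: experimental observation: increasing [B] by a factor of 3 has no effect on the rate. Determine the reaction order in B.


rate ∝ [B]^n
rate ∝ [B]^0
Order in B: 0

0


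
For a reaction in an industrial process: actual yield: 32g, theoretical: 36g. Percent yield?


% yield = actual/theoretical × 100
= 32/36 × 100
= 88.89%

88.89%


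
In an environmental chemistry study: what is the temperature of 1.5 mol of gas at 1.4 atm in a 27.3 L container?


PV = nRT  (R = 0.08206 L·atm/(mol·K))
T = PV/(nR) = 1.4×27.3/(1.5×0.08206)
= 38.22/0.123090
= 310.50 K

310.50 K


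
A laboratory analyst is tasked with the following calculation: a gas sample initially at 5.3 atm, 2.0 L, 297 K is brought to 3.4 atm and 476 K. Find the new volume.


P1V1/T1 = P2V2/T2
V2 = P1V1T2/(T1P2)
= 5.3×2.0×476/(297×3.4)
= 4.997 L

4.997 L


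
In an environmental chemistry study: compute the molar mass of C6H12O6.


M(C6H12O6) = 6×12.01 + 12×1.008 + 6×16.0
= 72.06 + 12.1 + 96.0
= 180.16 g/mol

180.16 g/mol


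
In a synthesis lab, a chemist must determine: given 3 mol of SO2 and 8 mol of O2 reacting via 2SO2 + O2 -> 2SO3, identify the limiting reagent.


Mole ratio available / coefficient:
  SO2: 3/2 = 1.500
  O2: 8/1 = 8.000
Smaller ratio is limiting.

SO2


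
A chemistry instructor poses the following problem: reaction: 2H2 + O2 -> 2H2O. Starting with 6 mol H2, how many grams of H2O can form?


Mole ratio H2O:H2 = 2:2
n(H2O) = 6 × 2/2 = 6.000 mol
mass = 6.000 × 18.02 = 108.12 g

108.12 g


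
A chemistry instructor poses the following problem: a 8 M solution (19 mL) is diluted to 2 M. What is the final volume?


C1V1 = C2V2
8 × 19 = 2 × V2
V2 = 152/2 = 76.0 mL

76.0 mL


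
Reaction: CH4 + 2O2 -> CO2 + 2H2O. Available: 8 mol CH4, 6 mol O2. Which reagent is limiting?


Mole ratio available / coefficient:
  CH4: 8/1 = 8.000
  O2: 6/2 = 3.000
Smaller ratio is limiting.

O2


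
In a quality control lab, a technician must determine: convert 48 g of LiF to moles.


M(LiF) = 25.94 g/mol
n = mass/M = 48/25.94 = 1.8504 mol

1.8504 mol


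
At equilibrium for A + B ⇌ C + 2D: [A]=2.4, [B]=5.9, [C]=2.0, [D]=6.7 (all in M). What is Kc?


Kc = [C][D]^2/([A][B])
= (2.0^1 × 6.7^2)/(2.4^1 × 5.9^1)
= 89.78/14.16
= 6.340

6.340


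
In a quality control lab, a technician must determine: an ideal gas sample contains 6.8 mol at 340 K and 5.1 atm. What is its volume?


PV = nRT  (R = 0.08206 L·atm/(mol·K))
V = nRT/P = 6.8×0.08206×340/5.1
= 37.201 L

37.201 L


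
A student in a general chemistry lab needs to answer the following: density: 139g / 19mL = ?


ρ = mass/volume
= 139/19
= 7.316 g/mL

7.316 g/mL


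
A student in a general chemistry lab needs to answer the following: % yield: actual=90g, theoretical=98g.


% yield = actual/theoretical × 100
= 90/98 × 100
= 91.84%

91.84%


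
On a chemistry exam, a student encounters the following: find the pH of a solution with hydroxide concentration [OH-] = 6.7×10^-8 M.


pOH = -log10([OH-]) = -log10(6.7×10^-8)
= 8 - log10(6.7) = 7.17
pH = 14 - pOH = 14 - 7.17 = 6.83

6.83


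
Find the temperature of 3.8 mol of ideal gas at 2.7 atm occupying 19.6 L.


PV = nRT  (R = 0.08206 L·atm/(mol·K))
T = PV/(nR) = 2.7×19.6/(3.8×0.08206)
= 52.92/0.311828
= 169.71 K

169.71 K


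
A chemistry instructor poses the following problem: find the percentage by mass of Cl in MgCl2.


M(MgCl2) = 1×24.31 + 2×35.45 = 95.21 g/mol
Mass of Cl = 2 × 35.45 = 70.90 g/mol
% Cl = 70.90/95.21 × 100 = 74.47%

74.47%


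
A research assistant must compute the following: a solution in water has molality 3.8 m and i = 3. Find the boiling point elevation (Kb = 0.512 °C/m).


ΔTb = Kb × m × i
= 0.512 × 3.8 × 3
= 5.8368 °C

5.8368 °C


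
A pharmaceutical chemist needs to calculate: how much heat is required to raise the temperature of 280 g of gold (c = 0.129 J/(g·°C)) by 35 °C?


q = mcΔT = 280 × 0.129 × 35
= 1264.20 J

1264.20 J


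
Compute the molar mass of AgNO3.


M(AgNO3) = 1×107.87 + 1×14.01 + 3×16.0
= 107.87 + 14.01 + 48.0
= 169.88 g/mol

169.88 g/mol


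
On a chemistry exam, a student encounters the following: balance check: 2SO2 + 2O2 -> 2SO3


Equation: 2SO2 + 2O2 -> 2SO3
Check atoms: O: 8≠6, S: 2=2
Not balanced

No, not balanced


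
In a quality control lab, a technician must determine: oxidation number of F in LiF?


F is always -1
Oxidation number: -1

-1


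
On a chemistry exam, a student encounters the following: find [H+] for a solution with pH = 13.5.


[H+] = 10^(-pH) = 10^(-13.5)
= 3.16×10^-14 M

3.16×10^-14 M


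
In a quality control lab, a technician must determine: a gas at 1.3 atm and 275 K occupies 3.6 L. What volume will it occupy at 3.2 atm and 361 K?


P1V1/T1 = P2V2/T2
V2 = P1V1T2/(T1P2)
= 1.3×3.6×361/(275×3.2)
= 1.92 L

1.92 L


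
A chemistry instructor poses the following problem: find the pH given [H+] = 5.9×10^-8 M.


pH = -log10([H+]) = -log10(5.9×10^-8)
= 8 - log10(5.9)
= 8 - 0.77
= 7.23

7.23


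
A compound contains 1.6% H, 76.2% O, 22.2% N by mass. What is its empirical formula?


Assume 100 g sample. Moles of each element:
  H: 1.6/1.008 = 1.587 mol
  O: 76.2/16.0 = 4.763 mol
  N: 22.2/14.01 = 1.585 mol
Divide by smallest (1.585):
  H: 1.587/1.585 = 1.0
  O: 4.763/1.585 = 3.01
  N: 1.585/1.585 = 1.0
Empirical formula: HNO3

HNO3


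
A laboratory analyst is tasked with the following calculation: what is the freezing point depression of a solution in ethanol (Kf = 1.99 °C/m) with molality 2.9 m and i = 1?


ΔTf = Kf × m × i
= 1.99 × 2.9 × 1
= 5.771 °C

5.771 °C


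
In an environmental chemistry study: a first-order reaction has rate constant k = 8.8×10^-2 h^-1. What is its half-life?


t½ = ln2/k = 0.693147/(8.8×10^-2 h^-1)
= 7.877 h

7.877 h


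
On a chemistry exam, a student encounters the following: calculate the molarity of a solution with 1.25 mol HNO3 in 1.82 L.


M = n/V = 1.25/1.82 = 0.687 mol/L

0.687 M


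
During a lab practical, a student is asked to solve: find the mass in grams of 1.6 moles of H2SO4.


M(H2SO4) = 98.09 g/mol
mass = n × M = 1.6 × 98.09 = 156.94 g

156.94 g


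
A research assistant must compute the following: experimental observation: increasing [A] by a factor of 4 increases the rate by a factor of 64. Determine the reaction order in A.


rate ∝ [A]^n
4^n = 64 → n = 3
Order in A: 3

3


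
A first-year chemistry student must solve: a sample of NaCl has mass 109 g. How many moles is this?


M(NaCl) = 58.44 g/mol
n = mass/M = 109/58.44 = 1.8652 mol

1.8652 mol


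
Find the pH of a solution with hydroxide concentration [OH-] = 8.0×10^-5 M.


pOH = -log10([OH-]) = -log10(8.0×10^-5)
= 5 - log10(8.0) = 4.1
pH = 14 - pOH = 14 - 4.1 = 9.9

9.9


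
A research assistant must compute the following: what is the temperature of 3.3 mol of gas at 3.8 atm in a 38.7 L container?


PV = nRT  (R = 0.08206 L·atm/(mol·K))
T = PV/(nR) = 3.8×38.7/(3.3×0.08206)
= 147.06/0.270798
= 543.06 K

543.06 K


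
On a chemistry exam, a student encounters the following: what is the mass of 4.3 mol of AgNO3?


M(AgNO3) = 169.88 g/mol
mass = n × M = 4.3 × 169.88 = 730.48 g

730.48 g


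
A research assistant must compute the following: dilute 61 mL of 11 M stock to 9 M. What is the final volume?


C1V1 = C2V2
11 × 61 = 9 × V2
V2 = 671/9 = 74.56 mL

74.56 mL


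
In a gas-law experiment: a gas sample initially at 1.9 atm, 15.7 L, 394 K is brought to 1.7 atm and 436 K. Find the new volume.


P1V1/T1 = P2V2/T2
V2 = P1V1T2/(T1P2)
= 1.9×15.7×436/(394×1.7)
= 19.418 L

19.418 L


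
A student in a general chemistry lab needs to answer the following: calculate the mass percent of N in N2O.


M(N2O) = 2×14.01 + 1×16.0 = 44.02 g/mol
Mass of N = 2 × 14.01 = 28.02 g/mol
% N = 28.02/44.02 × 100 = 63.65%

63.65%


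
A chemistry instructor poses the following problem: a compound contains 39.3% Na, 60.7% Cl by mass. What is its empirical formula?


Assume 100 g sample. Moles of each element:
  Na: 39.3/22.99 = 1.709 mol
  Cl: 60.7/35.45 = 1.712 mol
Divide by smallest (1.709):
  Na: 1.709/1.709 = 1.0
  Cl: 1.712/1.709 = 1.0
Empirical formula: NaCl

NaCl


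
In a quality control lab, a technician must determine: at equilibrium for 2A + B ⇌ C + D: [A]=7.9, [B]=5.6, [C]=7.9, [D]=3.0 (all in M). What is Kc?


Kc = [C][D]/([A]^2[B])
= (7.9^1 × 3.0^1)/(7.9^2 × 5.6^1)
= 23.7/349.496
= 0.06781

0.06781


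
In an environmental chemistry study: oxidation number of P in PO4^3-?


x + 4(-2) = -3, so x = +5
Oxidation number: +5

+5


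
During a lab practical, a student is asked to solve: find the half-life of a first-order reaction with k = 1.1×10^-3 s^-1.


t½ = ln2/k = 0.693147/(1.1×10^-3 s^-1)
= 630.1 s

630.1 s


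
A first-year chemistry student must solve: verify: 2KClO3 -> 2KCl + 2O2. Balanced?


Equation: 2KClO3 -> 2KCl + 2O2
Check atoms: Cl: 2=2, K: 2=2, O: 6≠4
Not balanced

No, not balanced


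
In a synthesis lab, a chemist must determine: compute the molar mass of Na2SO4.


M(Na2SO4) = 2×22.99 + 1×32.07 + 4×16.0
= 45.98 + 32.07 + 64.0
= 142.05 g/mol

142.05 g/mol


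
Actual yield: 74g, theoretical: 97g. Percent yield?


% yield = actual/theoretical × 100
= 74/97 × 100
= 76.29%

76.29%


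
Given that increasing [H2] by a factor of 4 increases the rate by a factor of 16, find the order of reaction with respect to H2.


rate ∝ [H2]^n
4^n = 16 → n = 2
Order in H2: 2

2


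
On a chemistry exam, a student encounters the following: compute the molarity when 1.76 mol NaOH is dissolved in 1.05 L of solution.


M = n/V = 1.76/1.05 = 1.676 mol/L

1.676 M


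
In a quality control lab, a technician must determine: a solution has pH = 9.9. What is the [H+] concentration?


[H+] = 10^(-pH) = 10^(-9.9)
= 1.26×10^-10 M

1.26×10^-10 M


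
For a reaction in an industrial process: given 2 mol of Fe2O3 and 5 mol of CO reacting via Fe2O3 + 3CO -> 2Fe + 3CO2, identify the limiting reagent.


Mole ratio available / coefficient:
  Fe2O3: 2/1 = 2.000
  CO: 5/3 = 1.667
Smaller ratio is limiting.

CO


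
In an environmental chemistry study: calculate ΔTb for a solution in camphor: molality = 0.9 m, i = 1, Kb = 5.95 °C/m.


ΔTb = Kb × m × i
= 5.95 × 0.9 × 1
= 5.355 °C

5.355 °C


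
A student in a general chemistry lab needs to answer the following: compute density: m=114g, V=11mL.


ρ = mass/volume
= 114/11
= 10.364 g/mL

10.364 g/mL


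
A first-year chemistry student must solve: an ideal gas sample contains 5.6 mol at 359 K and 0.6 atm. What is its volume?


PV = nRT  (R = 0.08206 L·atm/(mol·K))
V = nRT/P = 5.6×0.08206×359/0.6
= 274.956 L

274.956 L


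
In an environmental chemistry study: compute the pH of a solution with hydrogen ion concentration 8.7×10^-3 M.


pH = -log10([H+]) = -log10(8.7×10^-3)
= 3 - log10(8.7)
= 3 - 0.94
= 2.06

2.06


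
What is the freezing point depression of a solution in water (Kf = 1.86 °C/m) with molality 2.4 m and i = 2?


ΔTf = Kf × m × i
= 1.86 × 2.4 × 2
= 8.928 °C

8.928 °C


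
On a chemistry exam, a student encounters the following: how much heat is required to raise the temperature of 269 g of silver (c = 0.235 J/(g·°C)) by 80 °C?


q = mcΔT = 269 × 0.235 × 80
= 5057.20 J

5057.20 J


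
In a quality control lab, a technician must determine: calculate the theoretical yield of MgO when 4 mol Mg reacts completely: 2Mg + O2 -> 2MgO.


Mole ratio MgO:Mg = 2:2
n(MgO) = 4 × 2/2 = 4.000 mol
mass = 4.000 × 40.31 = 161.24 g

161.24 g


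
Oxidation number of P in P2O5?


2x + 5(-2) = 0, so x = +5
Oxidation number: +5

+5


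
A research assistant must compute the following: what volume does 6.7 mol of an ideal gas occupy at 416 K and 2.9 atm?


PV = nRT  (R = 0.08206 L·atm/(mol·K))
V = nRT/P = 6.7×0.08206×416/2.9
= 78.868 L

78.868 L


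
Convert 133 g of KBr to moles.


M(KBr) = 119.0 g/mol
n = mass/M = 133/119.0 = 1.1176 mol

1.1176 mol


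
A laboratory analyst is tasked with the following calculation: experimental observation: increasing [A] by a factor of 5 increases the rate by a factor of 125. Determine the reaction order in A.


rate ∝ [A]^n
5^n = 125 → n = 3
Order in A: 3

3


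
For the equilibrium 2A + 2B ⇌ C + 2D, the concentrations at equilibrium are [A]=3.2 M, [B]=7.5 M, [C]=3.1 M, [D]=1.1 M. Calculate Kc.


Kc = [C][D]^2/([A]^2[B]^2)
= (3.1^1 × 1.1^2)/(3.2^2 × 7.5^2)
= 3.751/576
= 0.006512

0.006512


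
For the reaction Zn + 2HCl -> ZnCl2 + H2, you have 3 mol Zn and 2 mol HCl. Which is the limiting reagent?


Mole ratio available / coefficient:
  Zn: 3/1 = 3.000
  HCl: 2/2 = 1.000
Smaller ratio is limiting.

HCl


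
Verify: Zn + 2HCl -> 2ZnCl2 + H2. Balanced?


Equation: Zn + 2HCl -> 2ZnCl2 + H2
Check atoms: Cl: 2≠4, H: 2=2, Zn: 1≠2
Not balanced

No, not balanced


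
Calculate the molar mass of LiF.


M(LiF) = 1×6.94 + 1×19.0
= 6.94 + 19.0
= 25.94 g/mol

25.94 g/mol


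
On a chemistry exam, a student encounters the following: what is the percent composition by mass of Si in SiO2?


M(SiO2) = 1×28.09 + 2×16.0 = 60.09 g/mol
Mass of Si = 1 × 28.09 = 28.09 g/mol
% Si = 28.09/60.09 × 100 = 46.75%

46.75%


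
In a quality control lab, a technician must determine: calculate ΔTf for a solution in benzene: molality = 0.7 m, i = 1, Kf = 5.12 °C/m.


ΔTf = Kf × m × i
= 5.12 × 0.7 × 1
= 3.584 °C

3.584 °C


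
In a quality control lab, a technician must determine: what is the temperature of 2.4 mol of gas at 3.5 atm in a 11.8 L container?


PV = nRT  (R = 0.08206 L·atm/(mol·K))
T = PV/(nR) = 3.5×11.8/(2.4×0.08206)
= 41.30/0.196944
= 209.70 K

209.70 K


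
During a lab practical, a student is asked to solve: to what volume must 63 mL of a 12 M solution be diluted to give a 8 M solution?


C1V1 = C2V2
12 × 63 = 8 × V2
V2 = 756/8 = 94.5 mL

94.5 mL


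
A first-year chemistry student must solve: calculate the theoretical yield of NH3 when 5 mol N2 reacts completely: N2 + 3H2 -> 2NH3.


Mole ratio NH3:N2 = 2:1
n(NH3) = 5 × 2/1 = 10.000 mol
mass = 10.000 × 17.03 = 170.3 g

170.3 g


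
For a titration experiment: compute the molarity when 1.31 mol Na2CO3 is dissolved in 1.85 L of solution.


M = n/V = 1.31/1.85 = 0.708 mol/L

0.708 M


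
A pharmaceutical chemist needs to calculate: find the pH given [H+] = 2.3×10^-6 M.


pH = -log10([H+]) = -log10(2.3×10^-6)
= 6 - log10(2.3)
= 6 - 0.36
= 5.64

5.64


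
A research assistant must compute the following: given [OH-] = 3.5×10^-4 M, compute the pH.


pOH = -log10([OH-]) = -log10(3.5×10^-4)
= 4 - log10(3.5) = 3.46
pH = 14 - pOH = 14 - 3.46 = 10.54

10.54


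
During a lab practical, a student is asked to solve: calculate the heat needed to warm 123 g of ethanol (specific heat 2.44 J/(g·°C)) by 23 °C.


q = mcΔT = 123 × 2.44 × 23
= 6902.76 J

6902.76 J


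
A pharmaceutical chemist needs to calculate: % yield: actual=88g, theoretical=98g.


% yield = actual/theoretical × 100
= 88/98 × 100
= 89.8%

89.8%


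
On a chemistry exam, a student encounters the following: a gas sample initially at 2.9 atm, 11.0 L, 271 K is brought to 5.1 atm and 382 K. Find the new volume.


P1V1/T1 = P2V2/T2
V2 = P1V1T2/(T1P2)
= 2.9×11.0×382/(271×5.1)
= 8.817 L

8.817 L


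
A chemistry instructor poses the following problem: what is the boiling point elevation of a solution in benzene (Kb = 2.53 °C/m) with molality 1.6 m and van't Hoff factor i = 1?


ΔTb = Kb × m × i
= 2.53 × 1.6 × 1
= 4.048 °C

4.048 °C


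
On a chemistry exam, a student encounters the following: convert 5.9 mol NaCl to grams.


M(NaCl) = 58.44 g/mol
mass = n × M = 5.9 × 58.44 = 344.80 g

344.80 g


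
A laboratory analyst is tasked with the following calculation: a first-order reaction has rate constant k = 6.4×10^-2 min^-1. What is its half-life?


t½ = ln2/k = 0.693147/(6.4×10^-2 min^-1)
= 10.83 min

10.83 min


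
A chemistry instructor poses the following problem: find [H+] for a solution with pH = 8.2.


[H+] = 10^(-pH) = 10^(-8.2)
= 6.31×10^-9 M

6.31×10^-9 M


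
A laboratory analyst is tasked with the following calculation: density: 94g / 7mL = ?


ρ = mass/volume
= 94/7
= 13.429 g/mL

13.429 g/mL


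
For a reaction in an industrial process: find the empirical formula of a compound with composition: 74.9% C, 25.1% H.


Assume 100 g sample. Moles of each element:
  C: 74.9/12.01 = 6.236 mol
  H: 25.1/1.008 = 24.901 mol
Divide by smallest (6.236):
  C: 6.236/6.236 = 1.0
  H: 24.901/6.236 = 3.99
Empirical formula: CH4

CH4


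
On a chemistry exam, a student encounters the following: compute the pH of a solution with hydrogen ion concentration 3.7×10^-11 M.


pH = -log10([H+]) = -log10(3.7×10^-11)
= 11 - log10(3.7)
= 11 - 0.57
= 10.43

10.43


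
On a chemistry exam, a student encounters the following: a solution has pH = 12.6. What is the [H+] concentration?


[H+] = 10^(-pH) = 10^(-12.6)
= 2.51×10^-13 M

2.51×10^-13 M


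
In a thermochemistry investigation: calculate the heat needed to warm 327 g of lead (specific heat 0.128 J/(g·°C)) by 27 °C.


q = mcΔT = 327 × 0.128 × 27
= 1130.11 J

1130.11 J


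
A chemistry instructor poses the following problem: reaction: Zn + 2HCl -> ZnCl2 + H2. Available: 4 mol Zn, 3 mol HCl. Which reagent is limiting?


Mole ratio available / coefficient:
  Zn: 4/1 = 4.000
  HCl: 3/2 = 1.500
Smaller ratio is limiting.

HCl


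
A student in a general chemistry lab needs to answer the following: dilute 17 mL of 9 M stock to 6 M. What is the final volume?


C1V1 = C2V2
9 × 17 = 6 × V2
V2 = 153/6 = 25.5 mL

25.5 mL


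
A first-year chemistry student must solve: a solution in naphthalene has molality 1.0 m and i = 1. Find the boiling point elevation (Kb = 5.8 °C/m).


ΔTb = Kb × m × i
= 5.8 × 1.0 × 1
= 5.8 °C

5.8 °C


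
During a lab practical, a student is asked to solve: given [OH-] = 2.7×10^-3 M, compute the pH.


pOH = -log10([OH-]) = -log10(2.7×10^-3)
= 3 - log10(2.7) = 2.57
pH = 14 - pOH = 14 - 2.57 = 11.43

11.43


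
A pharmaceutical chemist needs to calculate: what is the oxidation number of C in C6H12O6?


6x + 12(+1) + 6(-2) = 0, so x = +0
Oxidation number: +0

+0


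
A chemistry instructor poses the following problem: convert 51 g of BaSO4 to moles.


M(BaSO4) = 233.4 g/mol
n = mass/M = 51/233.4 = 0.2185 mol

0.2185 mol


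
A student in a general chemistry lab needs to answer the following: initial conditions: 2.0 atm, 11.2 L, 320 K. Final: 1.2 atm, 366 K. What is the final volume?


P1V1/T1 = P2V2/T2
V2 = P1V1T2/(T1P2)
= 2.0×11.2×366/(320×1.2)
= 21.35 L

21.35 L


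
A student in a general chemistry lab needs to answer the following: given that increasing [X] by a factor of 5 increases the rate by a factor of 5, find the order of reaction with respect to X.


rate ∝ [X]^n
5^n = 5 → n = 1
Order in X: 1

1


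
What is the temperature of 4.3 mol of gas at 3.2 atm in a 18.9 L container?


PV = nRT  (R = 0.08206 L·atm/(mol·K))
T = PV/(nR) = 3.2×18.9/(4.3×0.08206)
= 60.48/0.352858
= 171.40 K

171.40 K


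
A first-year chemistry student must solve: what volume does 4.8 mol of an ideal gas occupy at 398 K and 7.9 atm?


PV = nRT  (R = 0.08206 L·atm/(mol·K))
V = nRT/P = 4.8×0.08206×398/7.9
= 19.844 L

19.844 L


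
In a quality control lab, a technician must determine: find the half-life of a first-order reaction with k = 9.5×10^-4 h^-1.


t½ = ln2/k = 0.693147/(9.5×10^-4 h^-1)
= 729.6 h

729.6 h


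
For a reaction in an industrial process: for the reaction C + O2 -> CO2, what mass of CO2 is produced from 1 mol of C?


Mole ratio CO2:C = 1:1
n(CO2) = 1 × 1/1 = 1.000 mol
mass = 1.000 × 44.01 = 44.01 g

44.01 g


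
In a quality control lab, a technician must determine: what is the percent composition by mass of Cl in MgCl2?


M(MgCl2) = 1×24.31 + 2×35.45 = 95.21 g/mol
Mass of Cl = 2 × 35.45 = 70.90 g/mol
% Cl = 70.90/95.21 × 100 = 74.47%

74.47%


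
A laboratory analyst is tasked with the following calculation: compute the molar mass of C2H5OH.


M(C2H5OH) = 2×12.01 + 6×1.008 + 1×16.0
= 24.02 + 6.05 + 16.0
= 46.07 g/mol

46.07 g/mol


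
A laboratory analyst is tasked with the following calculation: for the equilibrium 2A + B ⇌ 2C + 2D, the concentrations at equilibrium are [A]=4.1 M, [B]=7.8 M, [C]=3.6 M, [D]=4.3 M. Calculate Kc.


Kc = [C]^2[D]^2/([A]^2[B])
= (3.6^2 × 4.3^2)/(4.1^2 × 7.8^1)
= 239.6304/131.118
= 1.828

1.828


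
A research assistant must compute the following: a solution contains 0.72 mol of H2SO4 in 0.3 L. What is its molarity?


M = n/V = 0.72/0.3 = 2.400 mol/L

2.400 M


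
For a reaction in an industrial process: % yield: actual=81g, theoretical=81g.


% yield = actual/theoretical × 100
= 81/81 × 100
= 100.0%

100.0%


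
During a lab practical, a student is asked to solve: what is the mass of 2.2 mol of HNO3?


M(HNO3) = 63.02 g/mol
mass = n × M = 2.2 × 63.02 = 138.64 g

138.64 g


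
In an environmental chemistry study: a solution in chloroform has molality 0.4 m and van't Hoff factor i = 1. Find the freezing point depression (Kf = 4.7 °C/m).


ΔTf = Kf × m × i
= 4.7 × 0.4 × 1
= 1.88 °C

1.88 °C


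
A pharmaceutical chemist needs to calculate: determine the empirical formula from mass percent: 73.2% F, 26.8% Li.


Assume 100 g sample. Moles of each element:
  F: 73.2/19.0 = 3.853 mol
  Li: 26.8/6.94 = 3.862 mol
Divide by smallest (3.853):
  F: 3.853/3.853 = 1.0
  Li: 3.862/3.853 = 1.0
Empirical formula: LiF

LiF


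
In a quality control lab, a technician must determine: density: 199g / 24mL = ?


ρ = mass/volume
= 199/24
= 8.292 g/mL

8.292 g/mL


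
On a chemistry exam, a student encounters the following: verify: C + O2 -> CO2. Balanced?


Equation: C + O2 -> CO2
Check atoms: C: 1=1, O: 2=2
Balanced

Yes, balanced


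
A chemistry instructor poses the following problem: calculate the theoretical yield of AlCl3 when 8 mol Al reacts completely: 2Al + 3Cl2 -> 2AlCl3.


Mole ratio AlCl3:Al = 2:2
n(AlCl3) = 8 × 2/2 = 8.000 mol
mass = 8.000 × 133.33 = 1066.64 g

1066.64 g


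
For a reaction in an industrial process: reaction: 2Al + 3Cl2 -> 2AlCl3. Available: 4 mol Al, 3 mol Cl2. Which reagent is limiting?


Mole ratio available / coefficient:
  Al: 4/2 = 2.000
  Cl2: 3/3 = 1.000
Smaller ratio is limiting.

Cl2


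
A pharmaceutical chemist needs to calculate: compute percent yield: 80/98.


% yield = actual/theoretical × 100
= 80/98 × 100
= 81.63%

81.63%


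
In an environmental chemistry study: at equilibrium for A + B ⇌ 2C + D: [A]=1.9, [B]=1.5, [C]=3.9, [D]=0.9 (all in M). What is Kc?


Kc = [C]^2[D]/([A][B])
= (3.9^2 × 0.9^1)/(1.9^1 × 1.5^1)
= 13.689/2.85
= 4.803

4.803


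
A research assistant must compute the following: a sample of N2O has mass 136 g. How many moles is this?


M(N2O) = 44.02 g/mol
n = mass/M = 136/44.02 = 3.0895 mol

3.0895 mol


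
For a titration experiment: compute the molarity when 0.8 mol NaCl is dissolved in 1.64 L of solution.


M = n/V = 0.8/1.64 = 0.488 mol/L

0.488 M


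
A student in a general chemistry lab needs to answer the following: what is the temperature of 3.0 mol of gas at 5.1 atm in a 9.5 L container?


PV = nRT  (R = 0.08206 L·atm/(mol·K))
T = PV/(nR) = 5.1×9.5/(3.0×0.08206)
= 48.45/0.246180
= 196.81 K

196.81 K


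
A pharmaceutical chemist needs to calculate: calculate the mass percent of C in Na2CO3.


M(Na2CO3) = 2×22.99 + 1×12.01 + 3×16.0 = 105.99 g/mol
Mass of C = 1 × 12.01 = 12.01 g/mol
% C = 12.01/105.99 × 100 = 11.33%

11.33%


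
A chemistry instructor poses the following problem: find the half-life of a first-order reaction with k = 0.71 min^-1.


t½ = ln2/k = 0.693147/(0.71 min^-1)
= 0.9763 min

0.9763 min


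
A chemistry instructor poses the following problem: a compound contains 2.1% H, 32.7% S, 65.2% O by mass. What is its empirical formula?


Assume 100 g sample. Moles of each element:
  H: 2.1/1.008 = 2.083 mol
  S: 32.7/32.07 = 1.02 mol
  O: 65.2/16.0 = 4.075 mol
Divide by smallest (1.02):
  H: 2.083/1.02 = 2.04
  S: 1.02/1.02 = 1.0
  O: 4.075/1.02 = 4.0
Empirical formula: H2SO4

H2SO4


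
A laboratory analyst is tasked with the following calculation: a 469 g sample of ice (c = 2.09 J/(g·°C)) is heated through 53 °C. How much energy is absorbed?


q = mcΔT = 469 × 2.09 × 53
= 51951.13 J

51951.13 J


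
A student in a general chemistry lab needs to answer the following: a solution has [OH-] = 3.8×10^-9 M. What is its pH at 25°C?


pOH = -log10([OH-]) = -log10(3.8×10^-9)
= 9 - log10(3.8) = 8.42
pH = 14 - pOH = 14 - 8.42 = 5.58

5.58


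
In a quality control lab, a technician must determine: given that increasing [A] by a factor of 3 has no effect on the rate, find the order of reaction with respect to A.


rate ∝ [A]^n
rate ∝ [A]^0
Order in A: 0

0


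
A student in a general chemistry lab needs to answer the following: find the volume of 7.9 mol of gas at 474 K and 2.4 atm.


PV = nRT  (R = 0.08206 L·atm/(mol·K))
V = nRT/P = 7.9×0.08206×474/2.4
= 128.034 L

128.034 L
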